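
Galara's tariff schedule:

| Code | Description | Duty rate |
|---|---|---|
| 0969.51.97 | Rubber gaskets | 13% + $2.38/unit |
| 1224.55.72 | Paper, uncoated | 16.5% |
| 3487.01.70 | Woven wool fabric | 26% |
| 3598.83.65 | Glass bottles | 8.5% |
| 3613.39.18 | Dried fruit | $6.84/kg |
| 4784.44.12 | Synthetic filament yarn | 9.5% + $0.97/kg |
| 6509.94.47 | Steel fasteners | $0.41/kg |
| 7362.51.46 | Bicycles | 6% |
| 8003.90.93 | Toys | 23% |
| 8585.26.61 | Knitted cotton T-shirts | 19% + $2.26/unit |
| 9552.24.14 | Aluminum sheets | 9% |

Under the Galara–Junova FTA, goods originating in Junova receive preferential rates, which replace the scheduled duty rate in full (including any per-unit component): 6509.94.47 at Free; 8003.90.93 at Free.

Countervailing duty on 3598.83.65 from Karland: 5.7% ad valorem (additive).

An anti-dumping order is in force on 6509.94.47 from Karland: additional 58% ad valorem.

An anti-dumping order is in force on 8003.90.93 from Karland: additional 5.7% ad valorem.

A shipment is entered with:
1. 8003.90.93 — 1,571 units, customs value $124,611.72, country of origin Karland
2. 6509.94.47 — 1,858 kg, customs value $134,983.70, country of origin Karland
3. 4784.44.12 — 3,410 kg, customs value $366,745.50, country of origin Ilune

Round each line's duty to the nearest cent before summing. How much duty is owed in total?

$152,964.41

Line 1 (8003.90.93, Karland, 1,571 units, $124,611.72):
Base rate for 8003.90.93 is 23%.
8003.90.93 has an FTA preferential rate, but origin Karland is not Junova; base rate stands.
Additional duty on 8003.90.93 from Karland: +5.7%. Applied ad valorem rate: 23% + 5.7% = 28.7%.
Duty = $124,611.72 × 28.7% = $35,763.56.
Line 2 (6509.94.47, Karland, 1,858 kg, $134,983.70):
Base rate for 6509.94.47 is $0.41/kg.
6509.94.47 has an FTA preferential rate, but origin Karland is not Junova; base rate stands.
Additional duty on 6509.94.47 from Karland: +58% ad valorem. Applied ad valorem rate = 58%.
Duty = $134,983.70 × 58% + 1,858 × $0.41 = $79,052.33.
Line 3 (4784.44.12, Ilune, 3,410 kg, $366,745.50):
Base rate for 4784.44.12 is 9.5% + $0.97/kg.
Duty = $366,745.50 × 9.5% + 3,410 × $0.97 = $38,148.52.
Total = $35,763.56 + $79,052.33 + $38,148.52 = $152,964.41.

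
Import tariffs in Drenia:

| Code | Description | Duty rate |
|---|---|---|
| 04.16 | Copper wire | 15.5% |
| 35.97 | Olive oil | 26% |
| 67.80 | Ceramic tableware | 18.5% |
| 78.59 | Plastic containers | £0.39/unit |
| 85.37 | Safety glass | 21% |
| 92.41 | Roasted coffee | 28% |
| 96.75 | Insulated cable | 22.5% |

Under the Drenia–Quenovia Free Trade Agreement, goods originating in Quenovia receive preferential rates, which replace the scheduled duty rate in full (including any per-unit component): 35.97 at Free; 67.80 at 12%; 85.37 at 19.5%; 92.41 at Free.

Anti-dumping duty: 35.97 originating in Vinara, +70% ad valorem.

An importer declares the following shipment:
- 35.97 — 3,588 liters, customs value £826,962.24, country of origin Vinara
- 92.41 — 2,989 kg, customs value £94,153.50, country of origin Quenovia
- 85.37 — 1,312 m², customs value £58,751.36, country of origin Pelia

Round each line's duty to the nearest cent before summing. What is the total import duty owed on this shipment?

Line 1 (35.97, Vinara, 3,588 liters, £826,962.24):
Base rate for 35.97 is 26%.
35.97 has an FTA preferential rate, but origin Vinara is not Quenovia; base rate stands.
Additional duty on 35.97 from Vinara: +70%. Applied ad valorem rate: 26% + 70% = 96%.
Duty = £826,962.24 × 96% = £793,883.75.
Line 2 (92.41, Quenovia, 2,989 kg, £94,153.50):
Base rate for 92.41 is 28%.
Origin Quenovia qualifies under the Drenia–Quenovia agreement and 92.41 is covered: preferential rate Free applies instead.
Duty = £94,153.50 × 0% = £0.00.
Line 3 (85.37, Pelia, 1,312 m², £58,751.36):
Base rate for 85.37 is 21%.
85.37 has an FTA preferential rate, but origin Pelia is not Quenovia; base rate stands.
Duty = £58,751.36 × 21% = £12,337.79.
Total = £793,883.75 + £0.00 + £12,337.79 = £806,221.54.

£806,221.54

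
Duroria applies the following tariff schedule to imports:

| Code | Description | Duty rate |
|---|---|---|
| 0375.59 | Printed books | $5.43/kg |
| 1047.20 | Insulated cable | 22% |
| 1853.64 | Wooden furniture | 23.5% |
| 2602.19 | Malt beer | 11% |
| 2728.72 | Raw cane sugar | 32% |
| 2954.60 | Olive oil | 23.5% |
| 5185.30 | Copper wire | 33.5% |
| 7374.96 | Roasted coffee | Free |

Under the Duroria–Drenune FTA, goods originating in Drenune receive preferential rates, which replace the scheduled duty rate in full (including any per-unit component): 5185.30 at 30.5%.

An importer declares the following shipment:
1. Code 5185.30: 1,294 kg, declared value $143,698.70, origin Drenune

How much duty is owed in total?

$43,828.10

Line 1 (5185.30, Drenune, 1,294 kg, $143,698.70):
Base rate for 5185.30 is 33.5%.
Origin Drenune qualifies under the Duroria–Drenune agreement and 5185.30 is covered: preferential rate 30.5% applies instead.
Duty = $143,698.70 × 30.5% = $43,828.10.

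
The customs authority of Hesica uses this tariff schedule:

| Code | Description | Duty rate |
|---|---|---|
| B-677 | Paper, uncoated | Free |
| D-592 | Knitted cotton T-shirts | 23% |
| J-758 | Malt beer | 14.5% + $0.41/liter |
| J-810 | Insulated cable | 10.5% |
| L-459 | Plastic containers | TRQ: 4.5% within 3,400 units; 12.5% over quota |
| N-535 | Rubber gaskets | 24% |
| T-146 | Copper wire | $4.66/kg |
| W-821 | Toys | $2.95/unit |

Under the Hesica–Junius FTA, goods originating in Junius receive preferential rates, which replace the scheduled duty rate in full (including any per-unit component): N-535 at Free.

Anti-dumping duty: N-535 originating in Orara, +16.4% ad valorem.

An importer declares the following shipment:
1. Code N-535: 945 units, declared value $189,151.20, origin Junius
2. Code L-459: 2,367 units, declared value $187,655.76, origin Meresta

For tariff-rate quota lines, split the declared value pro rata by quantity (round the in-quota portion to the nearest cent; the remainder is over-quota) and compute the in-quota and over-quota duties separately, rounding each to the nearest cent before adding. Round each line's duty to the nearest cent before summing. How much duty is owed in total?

Line 1 (N-535, Junius, 945 units, $189,151.20):
Base rate for N-535 is 24%.
Origin Junius qualifies under the Hesica–Junius agreement and N-535 is covered: preferential rate Free applies instead.
The additional-duty order on N-535 targets Orara, not Junius; it does not apply.
Duty = $189,151.20 × 0% = $0.00.
Line 2 (L-459, Meresta, 2,367 units, $187,655.76):
Code L-459 is under a tariff-rate quota (threshold 3,400 units). Quantity 2,367 units is within the quota, so the in-quota rate 4.5% applies to the full value.
Duty = $187,655.76 × 4.5% = $8,444.51.
Total = $0.00 + $8,444.51 = $8,444.51.

$8,444.51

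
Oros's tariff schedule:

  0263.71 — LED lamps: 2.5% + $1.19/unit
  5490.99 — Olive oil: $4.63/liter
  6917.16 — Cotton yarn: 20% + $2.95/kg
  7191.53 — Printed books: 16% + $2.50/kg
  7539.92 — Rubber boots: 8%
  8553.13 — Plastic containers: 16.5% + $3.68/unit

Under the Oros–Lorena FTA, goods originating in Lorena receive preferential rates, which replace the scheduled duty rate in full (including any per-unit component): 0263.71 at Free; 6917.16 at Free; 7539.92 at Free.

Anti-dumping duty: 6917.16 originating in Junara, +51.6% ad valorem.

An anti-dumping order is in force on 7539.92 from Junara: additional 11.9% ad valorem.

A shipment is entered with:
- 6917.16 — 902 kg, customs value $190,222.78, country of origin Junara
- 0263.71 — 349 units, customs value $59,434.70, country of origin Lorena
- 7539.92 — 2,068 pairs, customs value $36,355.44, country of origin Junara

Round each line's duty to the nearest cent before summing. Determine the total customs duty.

Line 1 (6917.16, Junara, 902 kg, $190,222.78):
Base rate for 6917.16 is 20% + $2.95/kg.
6917.16 has an FTA preferential rate, but origin Junara is not Lorena; base rate stands.
Additional duty on 6917.16 from Junara: +51.6%. Applied ad valorem rate: 20% + 51.6% = 71.6%.
Duty = $190,222.78 × 71.6% + 902 × $2.95 = $138,860.41.
Line 2 (0263.71, Lorena, 349 units, $59,434.70):
Base rate for 0263.71 is 2.5% + $1.19/unit.
Origin Lorena qualifies under the Oros–Lorena agreement and 0263.71 is covered: preferential rate Free applies instead.
Duty = $59,434.70 × 0% = $0.00.
Line 3 (7539.92, Junara, 2,068 pairs, $36,355.44):
Base rate for 7539.92 is 8%.
7539.92 has an FTA preferential rate, but origin Junara is not Lorena; base rate stands.
Additional duty on 7539.92 from Junara: +11.9%. Applied ad valorem rate: 8% + 11.9% = 19.9%.
Duty = $36,355.44 × 19.9% = $7,234.73.
Total = $138,860.41 + $0.00 + $7,234.73 = $146,095.14.

$146,095.14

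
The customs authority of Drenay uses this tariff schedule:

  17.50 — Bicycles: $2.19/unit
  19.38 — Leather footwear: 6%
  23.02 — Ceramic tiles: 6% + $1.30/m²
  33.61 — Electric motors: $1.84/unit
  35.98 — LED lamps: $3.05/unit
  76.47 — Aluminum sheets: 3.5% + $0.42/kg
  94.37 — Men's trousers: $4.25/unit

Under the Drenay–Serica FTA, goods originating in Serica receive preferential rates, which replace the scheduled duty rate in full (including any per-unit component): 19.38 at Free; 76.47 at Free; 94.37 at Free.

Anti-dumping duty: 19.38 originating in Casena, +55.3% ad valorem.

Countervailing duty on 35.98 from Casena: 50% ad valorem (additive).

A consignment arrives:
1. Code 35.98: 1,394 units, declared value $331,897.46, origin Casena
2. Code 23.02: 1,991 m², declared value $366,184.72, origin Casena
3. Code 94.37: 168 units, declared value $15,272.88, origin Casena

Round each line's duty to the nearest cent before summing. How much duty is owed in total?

Line 1 (35.98, Casena, 1,394 units, $331,897.46):
Base rate for 35.98 is $3.05/unit.
Additional duty on 35.98 from Casena: +50% ad valorem. Applied ad valorem rate = 50%.
Duty = $331,897.46 × 50% + 1,394 × $3.05 = $170,200.43.
Line 2 (23.02, Casena, 1,991 m², $366,184.72):
Base rate for 23.02 is 6% + $1.30/m².
Duty = $366,184.72 × 6% + 1,991 × $1.30 = $24,559.38.
Line 3 (94.37, Casena, 168 units, $15,272.88):
Base rate for 94.37 is $4.25/unit.
94.37 has an FTA preferential rate, but origin Casena is not Serica; base rate stands.
Duty = 168 × $4.25 = $714.00.
Total = $170,200.43 + $24,559.38 + $714.00 = $195,473.81.

$195,473.81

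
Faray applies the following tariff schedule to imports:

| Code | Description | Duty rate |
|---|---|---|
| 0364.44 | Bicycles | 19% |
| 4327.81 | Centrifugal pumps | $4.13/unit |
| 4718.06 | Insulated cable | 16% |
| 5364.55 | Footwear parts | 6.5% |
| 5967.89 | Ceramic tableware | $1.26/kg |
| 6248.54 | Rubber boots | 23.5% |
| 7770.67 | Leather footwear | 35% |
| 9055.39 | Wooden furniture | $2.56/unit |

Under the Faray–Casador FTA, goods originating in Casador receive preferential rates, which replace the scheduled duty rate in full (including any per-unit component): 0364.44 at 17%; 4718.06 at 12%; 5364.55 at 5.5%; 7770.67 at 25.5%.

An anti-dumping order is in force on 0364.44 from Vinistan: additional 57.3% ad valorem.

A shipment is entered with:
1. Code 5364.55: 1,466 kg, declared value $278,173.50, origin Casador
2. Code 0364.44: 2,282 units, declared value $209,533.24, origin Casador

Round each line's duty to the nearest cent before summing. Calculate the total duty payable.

$50,920.19

Line 1 (5364.55, Casador, 1,466 kg, $278,173.50):
Base rate for 5364.55 is 6.5%.
Origin Casador qualifies under the Faray–Casador agreement and 5364.55 is covered: preferential rate 5.5% applies instead.
Duty = $278,173.50 × 5.5% = $15,299.54.
Line 2 (0364.44, Casador, 2,282 units, $209,533.24):
Base rate for 0364.44 is 19%.
Origin Casador qualifies under the Faray–Casador agreement and 0364.44 is covered: preferential rate 17% applies instead.
The additional-duty order on 0364.44 targets Vinistan, not Casador; it does not apply.
Duty = $209,533.24 × 17% = $35,620.65.
Total = $15,299.54 + $35,620.65 = $50,920.19.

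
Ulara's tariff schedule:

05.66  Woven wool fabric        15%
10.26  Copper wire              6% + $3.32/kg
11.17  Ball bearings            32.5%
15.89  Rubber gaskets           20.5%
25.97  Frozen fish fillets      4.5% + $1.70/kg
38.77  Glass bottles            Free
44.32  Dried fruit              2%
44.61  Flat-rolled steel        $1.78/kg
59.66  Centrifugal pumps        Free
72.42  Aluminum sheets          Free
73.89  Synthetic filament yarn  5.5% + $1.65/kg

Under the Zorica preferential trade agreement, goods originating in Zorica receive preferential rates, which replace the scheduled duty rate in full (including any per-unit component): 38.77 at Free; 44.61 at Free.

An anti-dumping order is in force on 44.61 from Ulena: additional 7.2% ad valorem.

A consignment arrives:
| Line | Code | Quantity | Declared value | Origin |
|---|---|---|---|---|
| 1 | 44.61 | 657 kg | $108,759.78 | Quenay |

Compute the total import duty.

Line 1 (44.61, Quenay, 657 kg, $108,759.78):
Base rate for 44.61 is $1.78/kg.
44.61 has an FTA preferential rate, but origin Quenay is not Zorica; base rate stands.
The additional-duty order on 44.61 targets Ulena, not Quenay; it does not apply.
Duty = 657 × $1.78 = $1,169.46.

$1,169.46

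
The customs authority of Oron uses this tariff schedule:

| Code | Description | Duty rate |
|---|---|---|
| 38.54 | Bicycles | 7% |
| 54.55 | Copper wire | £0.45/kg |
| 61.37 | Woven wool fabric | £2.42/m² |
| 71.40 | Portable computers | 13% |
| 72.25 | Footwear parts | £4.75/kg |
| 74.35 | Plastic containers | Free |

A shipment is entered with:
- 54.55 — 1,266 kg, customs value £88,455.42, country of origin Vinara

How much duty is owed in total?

£569.70

Line 1 (54.55, Vinara, 1,266 kg, £88,455.42):
Base rate for 54.55 is £0.45/kg.
Duty = 1,266 × £0.45 = £569.70.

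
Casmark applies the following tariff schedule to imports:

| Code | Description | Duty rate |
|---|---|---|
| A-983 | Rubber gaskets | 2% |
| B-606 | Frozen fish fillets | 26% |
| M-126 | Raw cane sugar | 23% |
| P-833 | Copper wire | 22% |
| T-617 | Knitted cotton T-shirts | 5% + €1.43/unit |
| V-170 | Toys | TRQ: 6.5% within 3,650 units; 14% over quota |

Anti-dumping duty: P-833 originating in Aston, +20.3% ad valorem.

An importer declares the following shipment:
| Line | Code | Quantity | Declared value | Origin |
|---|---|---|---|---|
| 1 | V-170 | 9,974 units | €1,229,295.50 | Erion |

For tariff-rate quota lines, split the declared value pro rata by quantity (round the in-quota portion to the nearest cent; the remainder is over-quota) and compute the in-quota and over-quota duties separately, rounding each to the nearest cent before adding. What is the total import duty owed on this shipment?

€138,361.68

Line 1 (V-170, Erion, 9,974 units, €1,229,295.50):
Code V-170 is under a tariff-rate quota (threshold 3,650 units). In-quota: 3,650 units at 6.5%; over-quota: 6,324 units at 14%.
Pro-rata value split: in-quota = €1,229,295.50 × 3,650/9,974 = €449,862.50; over-quota = €1,229,295.50 − €449,862.50 = €779,433.00.
In-quota duty = €449,862.50 × 6.5% = €29,241.06. Over-quota duty = €779,433.00 × 14% = €109,120.62.
Line duty = €29,241.06 + €109,120.62 = €138,361.68.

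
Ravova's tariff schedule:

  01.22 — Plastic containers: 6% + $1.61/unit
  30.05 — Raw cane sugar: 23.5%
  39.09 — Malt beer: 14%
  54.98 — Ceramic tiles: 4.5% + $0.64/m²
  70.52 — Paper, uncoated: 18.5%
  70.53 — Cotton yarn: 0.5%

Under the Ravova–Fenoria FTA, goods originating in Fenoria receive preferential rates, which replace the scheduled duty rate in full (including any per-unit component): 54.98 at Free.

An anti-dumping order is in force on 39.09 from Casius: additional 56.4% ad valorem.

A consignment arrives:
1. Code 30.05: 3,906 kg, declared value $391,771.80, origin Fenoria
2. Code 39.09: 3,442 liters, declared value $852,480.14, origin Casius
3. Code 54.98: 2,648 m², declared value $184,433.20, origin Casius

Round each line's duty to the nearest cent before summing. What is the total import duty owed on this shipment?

Line 1 (30.05, Fenoria, 3,906 kg, $391,771.80):
Base rate for 30.05 is 23.5%.
Origin Fenoria is the FTA partner but 30.05 is not on the preference list; base rate stands.
Duty = $391,771.80 × 23.5% = $92,066.37.
Line 2 (39.09, Casius, 3,442 liters, $852,480.14):
Base rate for 39.09 is 14%.
Additional duty on 39.09 from Casius: +56.4%. Applied ad valorem rate: 14% + 56.4% = 70.4%.
Duty = $852,480.14 × 70.4% = $600,146.02.
Line 3 (54.98, Casius, 2,648 m², $184,433.20):
Base rate for 54.98 is 4.5% + $0.64/m².
54.98 has an FTA preferential rate, but origin Casius is not Fenoria; base rate stands.
Duty = $184,433.20 × 4.5% + 2,648 × $0.64 = $9,994.21.
Total = $92,066.37 + $600,146.02 + $9,994.21 = $702,206.60.

$702,206.60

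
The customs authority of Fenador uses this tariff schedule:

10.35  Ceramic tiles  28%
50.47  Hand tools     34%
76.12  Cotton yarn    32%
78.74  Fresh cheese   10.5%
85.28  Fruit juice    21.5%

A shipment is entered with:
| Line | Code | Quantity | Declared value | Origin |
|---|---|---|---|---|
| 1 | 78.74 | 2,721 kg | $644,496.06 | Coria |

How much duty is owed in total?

Line 1 (78.74, Coria, 2,721 kg, $644,496.06):
Base rate for 78.74 is 10.5%.
Duty = $644,496.06 × 10.5% = $67,672.09.

$67,672.09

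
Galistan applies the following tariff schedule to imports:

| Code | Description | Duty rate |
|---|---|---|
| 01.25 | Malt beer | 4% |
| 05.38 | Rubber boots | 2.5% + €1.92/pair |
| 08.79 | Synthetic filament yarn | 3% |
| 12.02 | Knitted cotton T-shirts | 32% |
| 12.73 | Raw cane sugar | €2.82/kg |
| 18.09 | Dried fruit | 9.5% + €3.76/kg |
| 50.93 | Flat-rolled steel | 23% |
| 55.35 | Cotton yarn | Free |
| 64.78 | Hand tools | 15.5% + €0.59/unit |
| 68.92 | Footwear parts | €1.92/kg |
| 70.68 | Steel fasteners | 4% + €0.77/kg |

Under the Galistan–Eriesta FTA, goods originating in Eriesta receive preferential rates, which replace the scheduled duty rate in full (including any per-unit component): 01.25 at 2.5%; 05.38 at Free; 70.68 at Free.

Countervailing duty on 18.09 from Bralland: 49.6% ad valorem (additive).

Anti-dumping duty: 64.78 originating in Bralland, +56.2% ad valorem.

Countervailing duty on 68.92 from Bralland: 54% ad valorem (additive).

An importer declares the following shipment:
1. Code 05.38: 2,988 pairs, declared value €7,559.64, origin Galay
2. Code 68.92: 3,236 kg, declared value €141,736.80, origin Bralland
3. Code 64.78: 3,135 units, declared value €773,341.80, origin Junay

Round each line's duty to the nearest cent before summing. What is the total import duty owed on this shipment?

€210,394.57

Line 1 (05.38, Galay, 2,988 pairs, €7,559.64):
Base rate for 05.38 is 2.5% + €1.92/pair.
05.38 has an FTA preferential rate, but origin Galay is not Eriesta; base rate stands.
Duty = €7,559.64 × 2.5% + 2,988 × €1.92 = €5,925.95.
Line 2 (68.92, Bralland, 3,236 kg, €141,736.80):
Base rate for 68.92 is €1.92/kg.
Additional duty on 68.92 from Bralland: +54% ad valorem. Applied ad valorem rate = 54%.
Duty = €141,736.80 × 54% + 3,236 × €1.92 = €82,750.99.
Line 3 (64.78, Junay, 3,135 units, €773,341.80):
Base rate for 64.78 is 15.5% + €0.59/unit.
The additional-duty order on 64.78 targets Bralland, not Junay; it does not apply.
Duty = €773,341.80 × 15.5% + 3,135 × €0.59 = €121,717.63.
Total = €5,925.95 + €82,750.99 + €121,717.63 = €210,394.57.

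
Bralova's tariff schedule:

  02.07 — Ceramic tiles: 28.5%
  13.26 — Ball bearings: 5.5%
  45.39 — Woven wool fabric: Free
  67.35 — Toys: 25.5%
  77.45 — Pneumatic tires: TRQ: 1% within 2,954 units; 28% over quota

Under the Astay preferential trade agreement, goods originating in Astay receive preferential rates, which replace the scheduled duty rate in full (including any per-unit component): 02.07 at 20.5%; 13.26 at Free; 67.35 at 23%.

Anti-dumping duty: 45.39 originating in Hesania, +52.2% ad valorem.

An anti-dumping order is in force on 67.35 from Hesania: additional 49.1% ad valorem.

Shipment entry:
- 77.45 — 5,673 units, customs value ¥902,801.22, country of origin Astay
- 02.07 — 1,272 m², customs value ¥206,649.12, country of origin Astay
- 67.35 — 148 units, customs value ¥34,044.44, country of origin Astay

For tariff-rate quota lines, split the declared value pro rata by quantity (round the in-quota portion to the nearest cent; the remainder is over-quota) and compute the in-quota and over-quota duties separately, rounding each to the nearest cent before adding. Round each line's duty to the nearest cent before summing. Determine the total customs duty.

¥176,050.75

Line 1 (77.45, Astay, 5,673 units, ¥902,801.22):
Code 77.45 is under a tariff-rate quota (threshold 2,954 units). In-quota: 2,954 units at 1%; over-quota: 2,719 units at 28%.
Pro-rata value split: in-quota = ¥902,801.22 × 2,954/5,673 = ¥470,099.56; over-quota = ¥902,801.22 − ¥470,099.56 = ¥432,701.66.
In-quota duty = ¥470,099.56 × 1% = ¥4,701.00. Over-quota duty = ¥432,701.66 × 28% = ¥121,156.46.
Line duty = ¥4,701.00 + ¥121,156.46 = ¥125,857.46.
Line 2 (02.07, Astay, 1,272 m², ¥206,649.12):
Base rate for 02.07 is 28.5%.
Origin Astay qualifies under the Bralova–Astay agreement and 02.07 is covered: preferential rate 20.5% applies instead.
Duty = ¥206,649.12 × 20.5% = ¥42,363.07.
Line 3 (67.35, Astay, 148 units, ¥34,044.44):
Base rate for 67.35 is 25.5%.
Origin Astay qualifies under the Bralova–Astay agreement and 67.35 is covered: preferential rate 23% applies instead.
The additional-duty order on 67.35 targets Hesania, not Astay; it does not apply.
Duty = ¥34,044.44 × 23% = ¥7,830.22.
Total = ¥125,857.46 + ¥42,363.07 + ¥7,830.22 = ¥176,050.75.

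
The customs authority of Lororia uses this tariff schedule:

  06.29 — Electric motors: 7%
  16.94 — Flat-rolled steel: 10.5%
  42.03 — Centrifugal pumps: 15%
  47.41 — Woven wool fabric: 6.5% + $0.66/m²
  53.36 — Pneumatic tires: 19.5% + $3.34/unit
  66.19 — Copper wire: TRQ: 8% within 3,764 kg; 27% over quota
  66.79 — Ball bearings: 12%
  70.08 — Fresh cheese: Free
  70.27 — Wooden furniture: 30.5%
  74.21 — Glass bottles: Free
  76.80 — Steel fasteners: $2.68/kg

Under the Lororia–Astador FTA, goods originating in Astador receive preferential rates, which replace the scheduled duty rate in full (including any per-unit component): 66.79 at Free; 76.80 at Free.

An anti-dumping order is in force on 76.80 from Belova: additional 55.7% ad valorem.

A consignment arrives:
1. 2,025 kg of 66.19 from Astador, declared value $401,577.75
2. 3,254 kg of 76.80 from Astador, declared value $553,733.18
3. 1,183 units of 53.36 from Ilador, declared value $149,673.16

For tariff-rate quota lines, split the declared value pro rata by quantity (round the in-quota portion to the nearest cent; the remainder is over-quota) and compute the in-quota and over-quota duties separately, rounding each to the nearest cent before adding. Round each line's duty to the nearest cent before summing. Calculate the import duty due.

Line 1 (66.19, Astador, 2,025 kg, $401,577.75):
Code 66.19 is under a tariff-rate quota (threshold 3,764 kg). Quantity 2,025 kg is within the quota, so the in-quota rate 8% applies to the full value.
Duty = $401,577.75 × 8% = $32,126.22.
Line 2 (76.80, Astador, 3,254 kg, $553,733.18):
Base rate for 76.80 is $2.68/kg.
Origin Astador qualifies under the Lororia–Astador agreement and 76.80 is covered: preferential rate Free applies instead.
The additional-duty order on 76.80 targets Belova, not Astador; it does not apply.
Duty = $553,733.18 × 0% = $0.00.
Line 3 (53.36, Ilador, 1,183 units, $149,673.16):
Base rate for 53.36 is 19.5% + $3.34/unit.
Duty = $149,673.16 × 19.5% + 1,183 × $3.34 = $33,137.49.
Total = $32,126.22 + $0.00 + $33,137.49 = $65,263.71.

$65,263.71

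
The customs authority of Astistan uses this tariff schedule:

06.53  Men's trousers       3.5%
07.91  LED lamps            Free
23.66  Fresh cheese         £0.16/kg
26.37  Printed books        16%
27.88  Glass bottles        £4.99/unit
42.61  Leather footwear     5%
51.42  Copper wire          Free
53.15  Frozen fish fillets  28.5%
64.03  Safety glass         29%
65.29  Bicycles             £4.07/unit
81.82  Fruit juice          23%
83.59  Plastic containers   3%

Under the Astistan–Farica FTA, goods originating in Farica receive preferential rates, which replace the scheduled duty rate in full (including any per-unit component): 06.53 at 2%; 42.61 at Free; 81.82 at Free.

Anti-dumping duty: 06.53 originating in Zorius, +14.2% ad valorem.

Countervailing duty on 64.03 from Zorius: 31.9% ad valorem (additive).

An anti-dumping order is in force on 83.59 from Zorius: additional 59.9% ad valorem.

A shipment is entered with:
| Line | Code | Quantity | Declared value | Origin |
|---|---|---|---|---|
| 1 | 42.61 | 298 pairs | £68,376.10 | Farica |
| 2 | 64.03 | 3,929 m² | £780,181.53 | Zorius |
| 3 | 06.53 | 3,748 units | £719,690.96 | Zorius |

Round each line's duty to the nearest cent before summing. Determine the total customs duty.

£602,515.85

Line 1 (42.61, Farica, 298 pairs, £68,376.10):
Base rate for 42.61 is 5%.
Origin Farica qualifies under the Astistan–Farica agreement and 42.61 is covered: preferential rate Free applies instead.
Duty = £68,376.10 × 0% = £0.00.
Line 2 (64.03, Zorius, 3,929 m², £780,181.53):
Base rate for 64.03 is 29%.
Additional duty on 64.03 from Zorius: +31.9%. Applied ad valorem rate: 29% + 31.9% = 60.9%.
Duty = £780,181.53 × 60.9% = £475,130.55.
Line 3 (06.53, Zorius, 3,748 units, £719,690.96):
Base rate for 06.53 is 3.5%.
06.53 has an FTA preferential rate, but origin Zorius is not Farica; base rate stands.
Additional duty on 06.53 from Zorius: +14.2%. Applied ad valorem rate: 3.5% + 14.2% = 17.7%.
Duty = £719,690.96 × 17.7% = £127,385.30.
Total = £0.00 + £475,130.55 + £127,385.30 = £602,515.85.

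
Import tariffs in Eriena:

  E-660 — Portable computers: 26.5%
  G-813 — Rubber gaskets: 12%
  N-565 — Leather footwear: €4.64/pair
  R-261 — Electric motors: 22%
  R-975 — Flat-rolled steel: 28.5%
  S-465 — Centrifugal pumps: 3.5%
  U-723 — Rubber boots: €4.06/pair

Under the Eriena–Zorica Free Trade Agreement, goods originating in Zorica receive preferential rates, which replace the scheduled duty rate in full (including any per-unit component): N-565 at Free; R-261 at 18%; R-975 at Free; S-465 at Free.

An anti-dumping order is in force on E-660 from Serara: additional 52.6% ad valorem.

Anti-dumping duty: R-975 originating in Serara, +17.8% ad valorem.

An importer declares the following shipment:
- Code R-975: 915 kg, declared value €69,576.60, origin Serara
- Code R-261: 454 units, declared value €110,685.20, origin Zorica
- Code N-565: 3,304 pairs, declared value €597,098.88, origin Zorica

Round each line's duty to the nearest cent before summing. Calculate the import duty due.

€52,137.31

Line 1 (R-975, Serara, 915 kg, €69,576.60):
Base rate for R-975 is 28.5%.
R-975 has an FTA preferential rate, but origin Serara is not Zorica; base rate stands.
Additional duty on R-975 from Serara: +17.8%. Applied ad valorem rate: 28.5% + 17.8% = 46.3%.
Duty = €69,576.60 × 46.3% = €32,213.97.
Line 2 (R-261, Zorica, 454 units, €110,685.20):
Base rate for R-261 is 22%.
Origin Zorica qualifies under the Eriena–Zorica agreement and R-261 is covered: preferential rate 18% applies instead.
Duty = €110,685.20 × 18% = €19,923.34.
Line 3 (N-565, Zorica, 3,304 pairs, €597,098.88):
Base rate for N-565 is €4.64/pair.
Origin Zorica qualifies under the Eriena–Zorica agreement and N-565 is covered: preferential rate Free applies instead.
Duty = €597,098.88 × 0% = €0.00.
Total = €32,213.97 + €19,923.34 + €0.00 = €52,137.31.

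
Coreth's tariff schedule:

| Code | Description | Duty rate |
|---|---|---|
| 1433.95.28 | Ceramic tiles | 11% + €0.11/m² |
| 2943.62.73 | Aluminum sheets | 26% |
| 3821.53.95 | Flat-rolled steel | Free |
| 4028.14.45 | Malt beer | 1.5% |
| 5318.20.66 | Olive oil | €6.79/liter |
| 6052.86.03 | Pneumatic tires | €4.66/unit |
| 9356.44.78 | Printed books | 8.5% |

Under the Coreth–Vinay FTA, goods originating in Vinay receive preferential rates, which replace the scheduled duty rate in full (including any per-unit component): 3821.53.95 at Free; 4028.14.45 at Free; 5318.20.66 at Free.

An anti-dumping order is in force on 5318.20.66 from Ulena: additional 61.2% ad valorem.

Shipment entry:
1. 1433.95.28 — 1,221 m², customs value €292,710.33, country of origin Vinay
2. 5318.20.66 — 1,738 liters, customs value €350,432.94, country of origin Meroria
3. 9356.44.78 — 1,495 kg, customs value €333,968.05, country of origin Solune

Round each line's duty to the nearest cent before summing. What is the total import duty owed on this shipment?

€72,520.75

Line 1 (1433.95.28, Vinay, 1,221 m², €292,710.33):
Base rate for 1433.95.28 is 11% + €0.11/m².
Origin Vinay is the FTA partner but 1433.95.28 is not on the preference list; base rate stands.
Duty = €292,710.33 × 11% + 1,221 × €0.11 = €32,332.45.
Line 2 (5318.20.66, Meroria, 1,738 liters, €350,432.94):
Base rate for 5318.20.66 is €6.79/liter.
5318.20.66 has an FTA preferential rate, but origin Meroria is not Vinay; base rate stands.
The additional-duty order on 5318.20.66 targets Ulena, not Meroria; it does not apply.
Duty = 1,738 × €6.79 = €11,801.02.
Line 3 (9356.44.78, Solune, 1,495 kg, €333,968.05):
Base rate for 9356.44.78 is 8.5%.
Duty = €333,968.05 × 8.5% = €28,387.28.
Total = €32,332.45 + €11,801.02 + €28,387.28 = €72,520.75.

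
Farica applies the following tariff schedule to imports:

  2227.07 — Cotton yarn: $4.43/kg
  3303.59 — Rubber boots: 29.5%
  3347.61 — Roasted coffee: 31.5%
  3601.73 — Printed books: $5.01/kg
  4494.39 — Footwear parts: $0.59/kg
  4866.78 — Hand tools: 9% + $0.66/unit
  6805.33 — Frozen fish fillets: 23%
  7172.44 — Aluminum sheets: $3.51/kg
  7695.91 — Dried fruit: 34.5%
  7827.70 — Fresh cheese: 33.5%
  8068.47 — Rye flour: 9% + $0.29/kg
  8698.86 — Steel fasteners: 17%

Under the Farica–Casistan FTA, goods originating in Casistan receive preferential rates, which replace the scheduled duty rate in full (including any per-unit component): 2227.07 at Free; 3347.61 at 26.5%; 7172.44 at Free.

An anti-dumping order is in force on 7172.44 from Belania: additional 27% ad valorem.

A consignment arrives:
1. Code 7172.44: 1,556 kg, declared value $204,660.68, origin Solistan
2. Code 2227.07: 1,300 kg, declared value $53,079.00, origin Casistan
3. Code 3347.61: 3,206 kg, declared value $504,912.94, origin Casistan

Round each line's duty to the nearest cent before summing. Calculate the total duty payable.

$139,263.49

Line 1 (7172.44, Solistan, 1,556 kg, $204,660.68):
Base rate for 7172.44 is $3.51/kg.
7172.44 has an FTA preferential rate, but origin Solistan is not Casistan; base rate stands.
The additional-duty order on 7172.44 targets Belania, not Solistan; it does not apply.
Duty = 1,556 × $3.51 = $5,461.56.
Line 2 (2227.07, Casistan, 1,300 kg, $53,079.00):
Base rate for 2227.07 is $4.43/kg.
Origin Casistan qualifies under the Farica–Casistan agreement and 2227.07 is covered: preferential rate Free applies instead.
Duty = $53,079.00 × 0% = $0.00.
Line 3 (3347.61, Casistan, 3,206 kg, $504,912.94):
Base rate for 3347.61 is 31.5%.
Origin Casistan qualifies under the Farica–Casistan agreement and 3347.61 is covered: preferential rate 26.5% applies instead.
Duty = $504,912.94 × 26.5% = $133,801.93.
Total = $5,461.56 + $0.00 + $133,801.93 = $139,263.49.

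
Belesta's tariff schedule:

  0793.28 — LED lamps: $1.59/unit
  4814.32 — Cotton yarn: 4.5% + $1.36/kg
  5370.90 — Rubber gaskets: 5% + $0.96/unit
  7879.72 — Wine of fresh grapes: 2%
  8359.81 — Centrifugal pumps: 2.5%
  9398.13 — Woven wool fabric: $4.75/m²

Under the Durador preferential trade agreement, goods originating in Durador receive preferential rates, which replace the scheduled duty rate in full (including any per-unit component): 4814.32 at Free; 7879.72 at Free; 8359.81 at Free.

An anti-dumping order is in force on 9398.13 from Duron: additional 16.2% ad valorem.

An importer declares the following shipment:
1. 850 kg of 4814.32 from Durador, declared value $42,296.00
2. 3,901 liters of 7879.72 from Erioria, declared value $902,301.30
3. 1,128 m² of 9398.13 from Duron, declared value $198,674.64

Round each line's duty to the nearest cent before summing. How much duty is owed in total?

Line 1 (4814.32, Durador, 850 kg, $42,296.00):
Base rate for 4814.32 is 4.5% + $1.36/kg.
Origin Durador qualifies under the Belesta–Durador agreement and 4814.32 is covered: preferential rate Free applies instead.
Duty = $42,296.00 × 0% = $0.00.
Line 2 (7879.72, Erioria, 3,901 liters, $902,301.30):
Base rate for 7879.72 is 2%.
7879.72 has an FTA preferential rate, but origin Erioria is not Durador; base rate stands.
Duty = $902,301.30 × 2% = $18,046.03.
Line 3 (9398.13, Duron, 1,128 m², $198,674.64):
Base rate for 9398.13 is $4.75/m².
Additional duty on 9398.13 from Duron: +16.2% ad valorem. Applied ad valorem rate = 16.2%.
Duty = $198,674.64 × 16.2% + 1,128 × $4.75 = $37,543.29.
Total = $0.00 + $18,046.03 + $37,543.29 = $55,589.32.

$55,589.32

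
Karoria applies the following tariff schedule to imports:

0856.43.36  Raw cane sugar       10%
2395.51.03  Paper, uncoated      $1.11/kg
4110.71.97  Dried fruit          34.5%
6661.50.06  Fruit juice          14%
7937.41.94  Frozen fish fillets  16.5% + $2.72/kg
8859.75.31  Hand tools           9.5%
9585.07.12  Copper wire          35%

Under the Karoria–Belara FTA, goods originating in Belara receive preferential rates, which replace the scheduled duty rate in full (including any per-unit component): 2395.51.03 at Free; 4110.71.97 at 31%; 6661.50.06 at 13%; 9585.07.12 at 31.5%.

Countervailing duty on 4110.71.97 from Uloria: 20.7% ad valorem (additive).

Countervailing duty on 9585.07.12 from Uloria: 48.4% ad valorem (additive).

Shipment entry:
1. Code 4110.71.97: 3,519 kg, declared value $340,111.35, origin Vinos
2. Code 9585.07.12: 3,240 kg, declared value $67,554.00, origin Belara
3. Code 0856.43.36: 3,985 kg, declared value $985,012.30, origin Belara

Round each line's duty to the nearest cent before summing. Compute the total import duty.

$237,119.16

Line 1 (4110.71.97, Vinos, 3,519 kg, $340,111.35):
Base rate for 4110.71.97 is 34.5%.
4110.71.97 has an FTA preferential rate, but origin Vinos is not Belara; base rate stands.
The additional-duty order on 4110.71.97 targets Uloria, not Vinos; it does not apply.
Duty = $340,111.35 × 34.5% = $117,338.42.
Line 2 (9585.07.12, Belara, 3,240 kg, $67,554.00):
Base rate for 9585.07.12 is 35%.
Origin Belara qualifies under the Karoria–Belara agreement and 9585.07.12 is covered: preferential rate 31.5% applies instead.
The additional-duty order on 9585.07.12 targets Uloria, not Belara; it does not apply.
Duty = $67,554.00 × 31.5% = $21,279.51.
Line 3 (0856.43.36, Belara, 3,985 kg, $985,012.30):
Base rate for 0856.43.36 is 10%.
Origin Belara is the FTA partner but 0856.43.36 is not on the preference list; base rate stands.
Duty = $985,012.30 × 10% = $98,501.23.
Total = $117,338.42 + $21,279.51 + $98,501.23 = $237,119.16.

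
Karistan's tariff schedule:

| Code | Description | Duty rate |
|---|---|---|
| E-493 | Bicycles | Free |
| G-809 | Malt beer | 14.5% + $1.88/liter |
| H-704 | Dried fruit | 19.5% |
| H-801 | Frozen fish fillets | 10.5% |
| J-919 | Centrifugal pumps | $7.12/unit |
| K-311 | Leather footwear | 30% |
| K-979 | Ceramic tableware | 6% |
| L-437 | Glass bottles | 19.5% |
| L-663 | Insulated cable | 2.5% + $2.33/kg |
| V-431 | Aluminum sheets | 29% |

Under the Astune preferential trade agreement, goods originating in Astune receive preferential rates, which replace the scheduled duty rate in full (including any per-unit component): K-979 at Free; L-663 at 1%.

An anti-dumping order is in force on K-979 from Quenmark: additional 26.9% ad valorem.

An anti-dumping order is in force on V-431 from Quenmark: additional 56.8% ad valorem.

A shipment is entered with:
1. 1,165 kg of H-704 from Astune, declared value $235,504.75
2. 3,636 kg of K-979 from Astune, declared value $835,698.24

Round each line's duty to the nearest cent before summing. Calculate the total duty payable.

Line 1 (H-704, Astune, 1,165 kg, $235,504.75):
Base rate for H-704 is 19.5%.
Origin Astune is the FTA partner but H-704 is not on the preference list; base rate stands.
Duty = $235,504.75 × 19.5% = $45,923.43.
Line 2 (K-979, Astune, 3,636 kg, $835,698.24):
Base rate for K-979 is 6%.
Origin Astune qualifies under the Karistan–Astune agreement and K-979 is covered: preferential rate Free applies instead.
The additional-duty order on K-979 targets Quenmark, not Astune; it does not apply.
Duty = $835,698.24 × 0% = $0.00.
Total = $45,923.43 + $0.00 = $45,923.43.

$45,923.43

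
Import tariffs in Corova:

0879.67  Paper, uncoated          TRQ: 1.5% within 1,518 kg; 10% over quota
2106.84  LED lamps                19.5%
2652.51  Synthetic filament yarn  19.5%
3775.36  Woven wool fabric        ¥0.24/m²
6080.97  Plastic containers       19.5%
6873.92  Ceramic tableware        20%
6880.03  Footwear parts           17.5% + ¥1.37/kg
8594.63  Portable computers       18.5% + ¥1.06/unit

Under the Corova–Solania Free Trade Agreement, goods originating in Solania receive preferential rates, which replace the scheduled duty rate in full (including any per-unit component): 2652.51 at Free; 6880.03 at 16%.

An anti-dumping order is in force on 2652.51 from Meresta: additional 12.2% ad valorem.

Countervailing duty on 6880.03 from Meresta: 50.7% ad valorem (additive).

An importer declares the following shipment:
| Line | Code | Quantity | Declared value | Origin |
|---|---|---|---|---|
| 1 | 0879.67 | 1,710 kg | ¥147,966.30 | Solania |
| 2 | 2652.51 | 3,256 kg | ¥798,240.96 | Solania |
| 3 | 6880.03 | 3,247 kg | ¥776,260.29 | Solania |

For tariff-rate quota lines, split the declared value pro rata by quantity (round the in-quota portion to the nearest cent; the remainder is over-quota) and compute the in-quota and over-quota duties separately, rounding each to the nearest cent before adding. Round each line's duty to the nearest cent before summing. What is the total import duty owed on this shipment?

¥127,833.32

Line 1 (0879.67, Solania, 1,710 kg, ¥147,966.30):
Code 0879.67 is under a tariff-rate quota (threshold 1,518 kg). In-quota: 1,518 kg at 1.5%; over-quota: 192 kg at 10%.
Pro-rata value split: in-quota = ¥147,966.30 × 1,518/1,710 = ¥131,352.54; over-quota = ¥147,966.30 − ¥131,352.54 = ¥16,613.76.
In-quota duty = ¥131,352.54 × 1.5% = ¥1,970.29. Over-quota duty = ¥16,613.76 × 10% = ¥1,661.38.
Line duty = ¥1,970.29 + ¥1,661.38 = ¥3,631.67.
Line 2 (2652.51, Solania, 3,256 kg, ¥798,240.96):
Base rate for 2652.51 is 19.5%.
Origin Solania qualifies under the Corova–Solania agreement and 2652.51 is covered: preferential rate Free applies instead.
The additional-duty order on 2652.51 targets Meresta, not Solania; it does not apply.
Duty = ¥798,240.96 × 0% = ¥0.00.
Line 3 (6880.03, Solania, 3,247 kg, ¥776,260.29):
Base rate for 6880.03 is 17.5% + ¥1.37/kg.
Origin Solania qualifies under the Corova–Solania agreement and 6880.03 is covered: preferential rate 16% applies instead.
The additional-duty order on 6880.03 targets Meresta, not Solania; it does not apply.
Duty = ¥776,260.29 × 16% = ¥124,201.65.
Total = ¥3,631.67 + ¥0.00 + ¥124,201.65 = ¥127,833.32.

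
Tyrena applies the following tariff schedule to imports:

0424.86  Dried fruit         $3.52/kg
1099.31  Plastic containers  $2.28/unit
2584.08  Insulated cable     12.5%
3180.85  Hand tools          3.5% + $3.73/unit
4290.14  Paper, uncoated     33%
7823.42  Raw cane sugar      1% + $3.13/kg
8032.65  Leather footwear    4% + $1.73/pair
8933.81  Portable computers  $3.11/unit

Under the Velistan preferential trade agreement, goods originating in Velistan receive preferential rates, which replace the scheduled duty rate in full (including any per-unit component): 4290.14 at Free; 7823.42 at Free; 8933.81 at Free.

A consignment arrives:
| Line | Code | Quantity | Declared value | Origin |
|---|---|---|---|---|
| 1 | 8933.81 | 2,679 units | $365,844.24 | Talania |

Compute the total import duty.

$8,331.69

Line 1 (8933.81, Talania, 2,679 units, $365,844.24):
Base rate for 8933.81 is $3.11/unit.
8933.81 has an FTA preferential rate, but origin Talania is not Velistan; base rate stands.
Duty = 2,679 × $3.11 = $8,331.69.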